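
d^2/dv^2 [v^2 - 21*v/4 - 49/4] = 2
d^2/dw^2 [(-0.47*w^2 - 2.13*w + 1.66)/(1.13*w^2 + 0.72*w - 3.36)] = (-4.67481*w^3 + 2.010948*w^2 - 40.419648*w - 6.591552)/(1.442897*w^6 + 2.758104*w^5 - 11.113776*w^4 - 16.028928*w^3 + 33.046272*w^2 + 24.385536*w - 37.933056)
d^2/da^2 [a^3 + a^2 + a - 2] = 6*a + 2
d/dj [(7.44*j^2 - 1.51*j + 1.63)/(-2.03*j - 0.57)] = (-15.1032*j^2 - 8.4816*j + 4.1696)/(4.1209*j^2 + 2.3142*j + 0.3249)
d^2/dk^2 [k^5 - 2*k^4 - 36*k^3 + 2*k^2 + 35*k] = 20*k^3 - 24*k^2 - 216*k + 4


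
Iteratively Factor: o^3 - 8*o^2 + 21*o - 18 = (o - 2)*(o^2 - 6*o + 9) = (o - 3)*(o - 2)*(o - 3)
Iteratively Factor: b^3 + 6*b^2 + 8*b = (b + 2)*(b^2 + 4*b) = b*(b + 2)*(b + 4)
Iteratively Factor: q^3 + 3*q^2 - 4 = (q - 1)*(q^2 + 4*q + 4) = (q - 1)*(q + 2)*(q + 2)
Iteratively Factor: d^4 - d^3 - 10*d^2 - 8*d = (d + 2)*(d^3 - 3*d^2 - 4*d) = d*(d + 2)*(d^2 - 3*d - 4) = d*(d - 4)*(d + 2)*(d + 1)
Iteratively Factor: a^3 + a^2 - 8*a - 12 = (a - 3)*(a^2 + 4*a + 4) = (a - 3)*(a + 2)*(a + 2)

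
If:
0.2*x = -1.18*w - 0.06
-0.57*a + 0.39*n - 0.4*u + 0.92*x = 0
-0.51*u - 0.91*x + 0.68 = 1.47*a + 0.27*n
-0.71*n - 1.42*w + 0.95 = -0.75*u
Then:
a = 1.75151448414711*x + 0.955662500976567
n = -4.41161699621029*x - 0.0394866782024551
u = -4.49723471121466*x - 1.400318575139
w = -0.169491525423729*x - 0.0508474576271186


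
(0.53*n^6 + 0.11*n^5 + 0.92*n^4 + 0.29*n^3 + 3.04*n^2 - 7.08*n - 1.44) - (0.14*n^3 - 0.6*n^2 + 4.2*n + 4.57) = 0.53*n^6 + 0.11*n^5 + 0.92*n^4 + 0.15*n^3 + 3.64*n^2 - 11.28*n - 6.01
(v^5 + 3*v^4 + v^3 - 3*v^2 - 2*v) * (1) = v^5 + 3*v^4 + v^3 - 3*v^2 - 2*v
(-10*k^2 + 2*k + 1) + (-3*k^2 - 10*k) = -13*k^2 - 8*k + 1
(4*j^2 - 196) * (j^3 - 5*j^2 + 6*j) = 4*j^5 - 20*j^4 - 172*j^3 + 980*j^2 - 1176*j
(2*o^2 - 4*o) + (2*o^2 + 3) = 4*o^2 - 4*o + 3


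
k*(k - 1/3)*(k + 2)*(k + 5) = k^4 + 20*k^3/3 + 23*k^2/3 - 10*k/3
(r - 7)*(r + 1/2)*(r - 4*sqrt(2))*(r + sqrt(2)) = r^4 - 13*r^3/2 - 3*sqrt(2)*r^3 - 23*r^2/2 + 39*sqrt(2)*r^2/2 + 21*sqrt(2)*r/2 + 52*r + 28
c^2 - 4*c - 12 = (c - 6)*(c + 2)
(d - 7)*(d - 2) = d^2 - 9*d + 14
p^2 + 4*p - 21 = (p - 3)*(p + 7)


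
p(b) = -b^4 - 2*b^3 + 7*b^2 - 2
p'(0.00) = 0.00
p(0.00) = -2.00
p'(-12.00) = 5880.00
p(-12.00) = -16274.00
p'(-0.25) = -3.81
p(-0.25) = -1.54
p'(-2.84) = 3.47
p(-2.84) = 35.22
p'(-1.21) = -18.64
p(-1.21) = 9.65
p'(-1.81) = -21.28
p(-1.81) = 22.06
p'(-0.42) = -6.64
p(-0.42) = -0.65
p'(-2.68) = -3.62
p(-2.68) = 35.19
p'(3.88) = -269.65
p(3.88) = -240.08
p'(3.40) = -178.98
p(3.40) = -133.32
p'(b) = -4*b^3 - 6*b^2 + 14*b = 2*b*(-2*b^2 - 3*b + 7)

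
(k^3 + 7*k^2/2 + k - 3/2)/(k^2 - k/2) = k + 4 + 3/k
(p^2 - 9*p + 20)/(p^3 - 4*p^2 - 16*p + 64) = (p - 5)/(p^2 - 16)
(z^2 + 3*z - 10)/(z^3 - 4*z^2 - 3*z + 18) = (z^2 + 3*z - 10)/(z^3 - 4*z^2 - 3*z + 18)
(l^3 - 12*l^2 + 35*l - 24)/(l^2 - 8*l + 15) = (l^2 - 9*l + 8)/(l - 5)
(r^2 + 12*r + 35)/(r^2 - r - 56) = (r + 5)/(r - 8)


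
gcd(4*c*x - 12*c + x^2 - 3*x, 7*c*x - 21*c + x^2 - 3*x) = x - 3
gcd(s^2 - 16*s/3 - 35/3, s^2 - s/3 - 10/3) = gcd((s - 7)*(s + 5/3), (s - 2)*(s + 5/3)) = s + 5/3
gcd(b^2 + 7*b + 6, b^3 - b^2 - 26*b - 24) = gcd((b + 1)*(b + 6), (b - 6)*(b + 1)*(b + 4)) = b + 1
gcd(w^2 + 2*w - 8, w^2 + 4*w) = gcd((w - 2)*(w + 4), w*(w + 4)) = w + 4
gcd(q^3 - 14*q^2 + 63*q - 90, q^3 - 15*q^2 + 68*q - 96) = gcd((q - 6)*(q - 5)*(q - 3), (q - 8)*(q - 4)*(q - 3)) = q - 3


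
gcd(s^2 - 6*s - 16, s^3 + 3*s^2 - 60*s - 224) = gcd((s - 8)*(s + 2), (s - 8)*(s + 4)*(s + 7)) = s - 8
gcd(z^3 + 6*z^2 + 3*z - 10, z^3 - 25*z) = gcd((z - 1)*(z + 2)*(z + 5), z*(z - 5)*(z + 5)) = z + 5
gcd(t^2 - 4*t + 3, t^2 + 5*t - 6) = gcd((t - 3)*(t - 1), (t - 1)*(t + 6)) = t - 1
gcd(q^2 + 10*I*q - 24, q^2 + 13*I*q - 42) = q + 6*I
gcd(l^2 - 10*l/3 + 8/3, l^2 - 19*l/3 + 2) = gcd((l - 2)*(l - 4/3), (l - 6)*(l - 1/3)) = 1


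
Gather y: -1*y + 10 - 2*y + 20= 30 - 3*y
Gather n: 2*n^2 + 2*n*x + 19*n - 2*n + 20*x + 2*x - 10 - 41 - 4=2*n^2 + n*(2*x + 17) + 22*x - 55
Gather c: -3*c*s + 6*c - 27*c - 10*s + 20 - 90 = c*(-3*s - 21) - 10*s - 70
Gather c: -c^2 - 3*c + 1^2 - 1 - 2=-c^2 - 3*c - 2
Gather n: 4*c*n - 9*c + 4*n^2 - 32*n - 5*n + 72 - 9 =-9*c + 4*n^2 + n*(4*c - 37) + 63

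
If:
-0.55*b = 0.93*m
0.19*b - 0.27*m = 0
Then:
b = 0.00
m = 0.00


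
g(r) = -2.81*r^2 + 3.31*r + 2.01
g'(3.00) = -13.55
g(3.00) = -13.35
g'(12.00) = -64.13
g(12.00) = -362.91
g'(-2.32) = 16.35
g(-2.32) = -20.79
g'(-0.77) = 7.64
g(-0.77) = -2.20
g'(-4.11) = 26.41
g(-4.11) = -59.06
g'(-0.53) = 6.29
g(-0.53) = -0.53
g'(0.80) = -1.19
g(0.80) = 2.86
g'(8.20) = -42.77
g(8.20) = -159.79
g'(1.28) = -3.88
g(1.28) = 1.64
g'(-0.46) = 5.90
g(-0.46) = -0.11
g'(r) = 3.31 - 5.62*r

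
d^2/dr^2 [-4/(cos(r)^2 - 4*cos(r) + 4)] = 8*(2*cos(r) + cos(2*r) - 2)/(cos(r) - 2)^4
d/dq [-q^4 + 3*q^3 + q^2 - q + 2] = -4*q^3 + 9*q^2 + 2*q - 1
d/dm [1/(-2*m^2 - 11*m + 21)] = (4*m + 11)/(2*m^2 + 11*m - 21)^2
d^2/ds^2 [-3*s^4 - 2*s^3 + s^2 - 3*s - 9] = -36*s^2 - 12*s + 2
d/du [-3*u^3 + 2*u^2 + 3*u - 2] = -9*u^2 + 4*u + 3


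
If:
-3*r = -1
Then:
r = 1/3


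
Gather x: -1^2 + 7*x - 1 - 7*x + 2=0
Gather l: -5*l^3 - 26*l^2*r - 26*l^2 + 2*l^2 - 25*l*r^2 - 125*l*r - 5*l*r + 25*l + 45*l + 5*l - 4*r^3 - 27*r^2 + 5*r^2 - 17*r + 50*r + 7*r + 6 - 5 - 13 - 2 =-5*l^3 + l^2*(-26*r - 24) + l*(-25*r^2 - 130*r + 75) - 4*r^3 - 22*r^2 + 40*r - 14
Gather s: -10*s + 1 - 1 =-10*s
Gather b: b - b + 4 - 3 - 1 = 0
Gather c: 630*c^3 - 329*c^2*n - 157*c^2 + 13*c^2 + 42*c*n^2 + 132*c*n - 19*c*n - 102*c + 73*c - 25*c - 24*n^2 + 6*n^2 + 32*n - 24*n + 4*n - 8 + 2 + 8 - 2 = 630*c^3 + c^2*(-329*n - 144) + c*(42*n^2 + 113*n - 54) - 18*n^2 + 12*n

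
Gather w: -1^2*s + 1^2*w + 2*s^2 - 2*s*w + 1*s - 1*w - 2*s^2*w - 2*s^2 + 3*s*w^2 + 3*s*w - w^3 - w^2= -w^3 + w^2*(3*s - 1) + w*(-2*s^2 + s)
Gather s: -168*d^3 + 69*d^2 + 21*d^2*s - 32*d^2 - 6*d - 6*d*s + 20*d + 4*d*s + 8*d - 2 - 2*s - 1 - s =-168*d^3 + 37*d^2 + 22*d + s*(21*d^2 - 2*d - 3) - 3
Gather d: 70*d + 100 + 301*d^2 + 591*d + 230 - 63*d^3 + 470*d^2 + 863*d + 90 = -63*d^3 + 771*d^2 + 1524*d + 420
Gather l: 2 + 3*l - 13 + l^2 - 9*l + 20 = l^2 - 6*l + 9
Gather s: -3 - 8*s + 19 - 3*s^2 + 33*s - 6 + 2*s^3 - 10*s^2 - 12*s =2*s^3 - 13*s^2 + 13*s + 10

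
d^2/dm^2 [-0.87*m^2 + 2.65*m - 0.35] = -1.74000000000000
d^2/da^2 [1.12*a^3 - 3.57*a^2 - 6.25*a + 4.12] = 6.72*a - 7.14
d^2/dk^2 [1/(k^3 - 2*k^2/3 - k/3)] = 6*(k*(2 - 9*k)*(-3*k^2 + 2*k + 1) - (-9*k^2 + 4*k + 1)^2)/(k^3*(-3*k^2 + 2*k + 1)^3)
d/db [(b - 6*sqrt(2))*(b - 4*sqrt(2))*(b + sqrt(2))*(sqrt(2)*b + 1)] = 4*sqrt(2)*b^3 - 51*b^2 + 38*sqrt(2)*b + 124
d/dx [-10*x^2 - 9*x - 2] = -20*x - 9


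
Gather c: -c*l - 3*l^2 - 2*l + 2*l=-c*l - 3*l^2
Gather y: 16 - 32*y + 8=24 - 32*y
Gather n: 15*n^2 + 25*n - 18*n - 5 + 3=15*n^2 + 7*n - 2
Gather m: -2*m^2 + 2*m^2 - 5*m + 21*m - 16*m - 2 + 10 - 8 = 0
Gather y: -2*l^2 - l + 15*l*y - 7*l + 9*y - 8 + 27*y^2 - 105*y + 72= -2*l^2 - 8*l + 27*y^2 + y*(15*l - 96) + 64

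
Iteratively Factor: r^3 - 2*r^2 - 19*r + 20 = (r + 4)*(r^2 - 6*r + 5) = (r - 1)*(r + 4)*(r - 5)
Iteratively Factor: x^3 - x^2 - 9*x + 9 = (x - 3)*(x^2 + 2*x - 3) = (x - 3)*(x - 1)*(x + 3)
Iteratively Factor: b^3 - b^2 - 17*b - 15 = (b - 5)*(b^2 + 4*b + 3) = (b - 5)*(b + 1)*(b + 3)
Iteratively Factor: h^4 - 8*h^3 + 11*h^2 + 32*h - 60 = (h - 5)*(h^3 - 3*h^2 - 4*h + 12) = (h - 5)*(h + 2)*(h^2 - 5*h + 6) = (h - 5)*(h - 3)*(h + 2)*(h - 2)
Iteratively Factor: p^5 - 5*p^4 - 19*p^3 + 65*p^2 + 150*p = (p + 3)*(p^4 - 8*p^3 + 5*p^2 + 50*p) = (p - 5)*(p + 3)*(p^3 - 3*p^2 - 10*p) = p*(p - 5)*(p + 3)*(p^2 - 3*p - 10) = p*(p - 5)^2*(p + 3)*(p + 2)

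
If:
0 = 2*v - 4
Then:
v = 2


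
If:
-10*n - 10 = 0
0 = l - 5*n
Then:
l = -5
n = -1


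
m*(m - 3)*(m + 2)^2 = m^4 + m^3 - 8*m^2 - 12*m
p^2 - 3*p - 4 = (p - 4)*(p + 1)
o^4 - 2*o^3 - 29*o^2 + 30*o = o*(o - 6)*(o - 1)*(o + 5)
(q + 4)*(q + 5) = q^2 + 9*q + 20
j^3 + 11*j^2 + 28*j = j*(j + 4)*(j + 7)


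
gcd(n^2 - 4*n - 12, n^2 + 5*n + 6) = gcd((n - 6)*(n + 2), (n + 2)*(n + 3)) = n + 2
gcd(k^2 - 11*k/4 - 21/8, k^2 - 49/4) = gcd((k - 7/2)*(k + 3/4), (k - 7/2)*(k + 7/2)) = k - 7/2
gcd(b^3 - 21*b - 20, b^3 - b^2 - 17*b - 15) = b^2 - 4*b - 5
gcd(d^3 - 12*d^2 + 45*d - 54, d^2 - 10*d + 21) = d - 3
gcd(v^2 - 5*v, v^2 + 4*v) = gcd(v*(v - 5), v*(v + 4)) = v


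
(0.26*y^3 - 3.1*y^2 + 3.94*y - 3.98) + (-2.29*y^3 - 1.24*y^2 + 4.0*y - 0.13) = -2.03*y^3 - 4.34*y^2 + 7.94*y - 4.11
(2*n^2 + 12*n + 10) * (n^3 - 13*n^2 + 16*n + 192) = 2*n^5 - 14*n^4 - 114*n^3 + 446*n^2 + 2464*n + 1920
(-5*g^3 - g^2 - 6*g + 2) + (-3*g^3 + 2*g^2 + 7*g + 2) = -8*g^3 + g^2 + g + 4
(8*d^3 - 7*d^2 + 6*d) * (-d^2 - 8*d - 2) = -8*d^5 - 57*d^4 + 34*d^3 - 34*d^2 - 12*d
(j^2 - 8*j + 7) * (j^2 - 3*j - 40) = j^4 - 11*j^3 - 9*j^2 + 299*j - 280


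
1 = 1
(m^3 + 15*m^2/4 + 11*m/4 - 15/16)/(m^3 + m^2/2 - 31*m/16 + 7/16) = (4*m^2 + 16*m + 15)/(4*m^2 + 3*m - 7)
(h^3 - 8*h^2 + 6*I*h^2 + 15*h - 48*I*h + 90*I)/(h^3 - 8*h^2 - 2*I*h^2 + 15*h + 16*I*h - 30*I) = (h + 6*I)/(h - 2*I)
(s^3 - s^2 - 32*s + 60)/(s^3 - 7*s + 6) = (s^2 + s - 30)/(s^2 + 2*s - 3)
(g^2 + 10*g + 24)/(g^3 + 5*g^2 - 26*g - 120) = 1/(g - 5)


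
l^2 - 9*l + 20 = (l - 5)*(l - 4)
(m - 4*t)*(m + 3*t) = m^2 - m*t - 12*t^2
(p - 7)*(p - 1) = p^2 - 8*p + 7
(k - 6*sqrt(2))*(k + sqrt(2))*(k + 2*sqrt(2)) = k^3 - 3*sqrt(2)*k^2 - 32*k - 24*sqrt(2)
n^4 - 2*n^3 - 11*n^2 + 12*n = n*(n - 4)*(n - 1)*(n + 3)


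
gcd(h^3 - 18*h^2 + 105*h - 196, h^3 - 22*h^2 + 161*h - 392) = h^2 - 14*h + 49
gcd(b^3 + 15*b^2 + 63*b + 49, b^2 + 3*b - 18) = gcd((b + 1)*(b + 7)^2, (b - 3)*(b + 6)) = 1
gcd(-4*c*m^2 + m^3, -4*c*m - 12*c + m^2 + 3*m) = 4*c - m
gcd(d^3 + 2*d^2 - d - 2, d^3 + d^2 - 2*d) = d^2 + d - 2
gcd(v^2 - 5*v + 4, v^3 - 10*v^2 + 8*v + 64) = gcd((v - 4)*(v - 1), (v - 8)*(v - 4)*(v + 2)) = v - 4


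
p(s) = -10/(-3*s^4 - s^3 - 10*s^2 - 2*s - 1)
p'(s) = -10*(12*s^3 + 3*s^2 + 20*s + 2)/(-3*s^4 - s^3 - 10*s^2 - 2*s - 1)^2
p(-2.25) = 0.09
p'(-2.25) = 0.13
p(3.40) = 0.02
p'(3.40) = -0.02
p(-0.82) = 1.45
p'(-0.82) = 4.00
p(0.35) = 3.32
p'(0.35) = -10.89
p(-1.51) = 0.30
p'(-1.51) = 0.58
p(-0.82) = 1.45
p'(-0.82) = 4.00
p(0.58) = 1.65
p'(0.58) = -4.62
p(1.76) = 0.14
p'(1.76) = -0.23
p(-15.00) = 0.00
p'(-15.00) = 0.00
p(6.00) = 0.00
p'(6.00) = 0.00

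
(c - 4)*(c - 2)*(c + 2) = c^3 - 4*c^2 - 4*c + 16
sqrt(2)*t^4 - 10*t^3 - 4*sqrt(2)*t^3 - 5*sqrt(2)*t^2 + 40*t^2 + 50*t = t*(t - 5)*(t - 5*sqrt(2))*(sqrt(2)*t + sqrt(2))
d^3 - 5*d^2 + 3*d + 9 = (d - 3)^2*(d + 1)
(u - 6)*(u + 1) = u^2 - 5*u - 6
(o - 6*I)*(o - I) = o^2 - 7*I*o - 6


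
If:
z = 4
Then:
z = 4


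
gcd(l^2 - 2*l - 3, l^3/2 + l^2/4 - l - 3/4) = l + 1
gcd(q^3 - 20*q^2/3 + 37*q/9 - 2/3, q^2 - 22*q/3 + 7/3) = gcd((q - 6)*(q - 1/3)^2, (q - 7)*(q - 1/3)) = q - 1/3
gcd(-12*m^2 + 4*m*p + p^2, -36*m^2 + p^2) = 6*m + p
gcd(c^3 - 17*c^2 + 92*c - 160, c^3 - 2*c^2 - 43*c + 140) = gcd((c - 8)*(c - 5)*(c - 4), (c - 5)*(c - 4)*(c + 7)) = c^2 - 9*c + 20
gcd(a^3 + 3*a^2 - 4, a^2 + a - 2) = a^2 + a - 2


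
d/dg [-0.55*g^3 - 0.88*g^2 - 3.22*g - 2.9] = -1.65*g^2 - 1.76*g - 3.22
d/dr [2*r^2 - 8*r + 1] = 4*r - 8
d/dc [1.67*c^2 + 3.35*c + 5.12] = 3.34*c + 3.35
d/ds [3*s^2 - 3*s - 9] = 6*s - 3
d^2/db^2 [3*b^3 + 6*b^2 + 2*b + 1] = 18*b + 12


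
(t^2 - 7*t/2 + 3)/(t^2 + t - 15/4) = 2*(t - 2)/(2*t + 5)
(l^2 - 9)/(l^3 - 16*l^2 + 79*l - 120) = (l + 3)/(l^2 - 13*l + 40)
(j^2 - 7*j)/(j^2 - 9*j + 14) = j/(j - 2)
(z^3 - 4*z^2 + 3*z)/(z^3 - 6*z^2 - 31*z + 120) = z*(z - 1)/(z^2 - 3*z - 40)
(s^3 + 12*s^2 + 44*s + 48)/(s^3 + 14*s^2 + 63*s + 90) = (s^2 + 6*s + 8)/(s^2 + 8*s + 15)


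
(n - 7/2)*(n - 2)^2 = n^3 - 15*n^2/2 + 18*n - 14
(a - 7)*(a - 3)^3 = a^4 - 16*a^3 + 90*a^2 - 216*a + 189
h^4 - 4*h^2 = h^2*(h - 2)*(h + 2)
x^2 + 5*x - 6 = (x - 1)*(x + 6)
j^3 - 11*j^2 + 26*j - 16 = (j - 8)*(j - 2)*(j - 1)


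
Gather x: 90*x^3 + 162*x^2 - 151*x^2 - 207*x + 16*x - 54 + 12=90*x^3 + 11*x^2 - 191*x - 42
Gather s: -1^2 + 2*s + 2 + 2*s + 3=4*s + 4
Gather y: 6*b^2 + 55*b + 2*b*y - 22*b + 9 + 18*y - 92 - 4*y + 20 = 6*b^2 + 33*b + y*(2*b + 14) - 63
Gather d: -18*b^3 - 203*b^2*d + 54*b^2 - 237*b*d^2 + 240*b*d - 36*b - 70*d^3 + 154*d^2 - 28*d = -18*b^3 + 54*b^2 - 36*b - 70*d^3 + d^2*(154 - 237*b) + d*(-203*b^2 + 240*b - 28)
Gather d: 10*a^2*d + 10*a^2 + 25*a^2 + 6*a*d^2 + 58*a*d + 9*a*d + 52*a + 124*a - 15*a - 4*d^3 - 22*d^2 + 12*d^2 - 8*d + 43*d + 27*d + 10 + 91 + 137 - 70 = 35*a^2 + 161*a - 4*d^3 + d^2*(6*a - 10) + d*(10*a^2 + 67*a + 62) + 168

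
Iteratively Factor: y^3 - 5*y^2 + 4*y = (y)*(y^2 - 5*y + 4) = y*(y - 1)*(y - 4)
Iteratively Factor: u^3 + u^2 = (u)*(u^2 + u) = u^2*(u + 1)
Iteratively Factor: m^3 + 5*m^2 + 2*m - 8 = (m - 1)*(m^2 + 6*m + 8) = (m - 1)*(m + 4)*(m + 2)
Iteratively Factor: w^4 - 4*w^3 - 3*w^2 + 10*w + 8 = (w + 1)*(w^3 - 5*w^2 + 2*w + 8) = (w + 1)^2*(w^2 - 6*w + 8) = (w - 4)*(w + 1)^2*(w - 2)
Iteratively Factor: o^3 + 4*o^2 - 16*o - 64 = (o + 4)*(o^2 - 16) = (o + 4)^2*(o - 4)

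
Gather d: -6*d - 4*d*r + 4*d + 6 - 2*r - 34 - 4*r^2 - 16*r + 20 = d*(-4*r - 2) - 4*r^2 - 18*r - 8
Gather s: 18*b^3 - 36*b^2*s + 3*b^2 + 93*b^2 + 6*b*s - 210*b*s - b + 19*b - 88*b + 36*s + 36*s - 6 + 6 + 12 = 18*b^3 + 96*b^2 - 70*b + s*(-36*b^2 - 204*b + 72) + 12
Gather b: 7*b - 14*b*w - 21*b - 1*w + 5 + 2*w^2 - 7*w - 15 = b*(-14*w - 14) + 2*w^2 - 8*w - 10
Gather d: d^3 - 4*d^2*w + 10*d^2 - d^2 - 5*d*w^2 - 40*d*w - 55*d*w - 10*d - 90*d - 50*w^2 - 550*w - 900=d^3 + d^2*(9 - 4*w) + d*(-5*w^2 - 95*w - 100) - 50*w^2 - 550*w - 900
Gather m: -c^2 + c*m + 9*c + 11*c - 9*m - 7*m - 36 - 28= -c^2 + 20*c + m*(c - 16) - 64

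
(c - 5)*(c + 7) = c^2 + 2*c - 35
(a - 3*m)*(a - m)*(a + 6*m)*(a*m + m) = a^4*m + 2*a^3*m^2 + a^3*m - 21*a^2*m^3 + 2*a^2*m^2 + 18*a*m^4 - 21*a*m^3 + 18*m^4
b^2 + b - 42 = (b - 6)*(b + 7)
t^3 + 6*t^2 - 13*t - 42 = (t - 3)*(t + 2)*(t + 7)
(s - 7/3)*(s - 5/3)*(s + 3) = s^3 - s^2 - 73*s/9 + 35/3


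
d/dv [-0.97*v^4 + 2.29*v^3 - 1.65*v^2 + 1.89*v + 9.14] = -3.88*v^3 + 6.87*v^2 - 3.3*v + 1.89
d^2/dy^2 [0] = 0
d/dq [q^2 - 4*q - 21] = 2*q - 4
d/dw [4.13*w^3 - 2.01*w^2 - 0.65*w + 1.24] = 12.39*w^2 - 4.02*w - 0.65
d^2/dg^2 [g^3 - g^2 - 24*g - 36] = 6*g - 2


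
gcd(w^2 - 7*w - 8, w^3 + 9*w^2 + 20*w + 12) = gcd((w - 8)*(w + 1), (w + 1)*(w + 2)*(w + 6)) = w + 1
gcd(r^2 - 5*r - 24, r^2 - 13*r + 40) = r - 8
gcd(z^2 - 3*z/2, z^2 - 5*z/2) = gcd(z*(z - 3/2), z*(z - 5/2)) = z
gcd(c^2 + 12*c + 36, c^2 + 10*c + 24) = c + 6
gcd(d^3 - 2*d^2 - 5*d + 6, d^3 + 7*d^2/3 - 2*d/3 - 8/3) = d^2 + d - 2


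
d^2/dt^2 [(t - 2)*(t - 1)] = 2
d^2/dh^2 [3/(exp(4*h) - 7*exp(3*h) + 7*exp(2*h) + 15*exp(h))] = 3*((-16*exp(3*h) + 63*exp(2*h) - 28*exp(h) - 15)*(exp(3*h) - 7*exp(2*h) + 7*exp(h) + 15) + 2*(4*exp(3*h) - 21*exp(2*h) + 14*exp(h) + 15)^2)*exp(-h)/(exp(3*h) - 7*exp(2*h) + 7*exp(h) + 15)^3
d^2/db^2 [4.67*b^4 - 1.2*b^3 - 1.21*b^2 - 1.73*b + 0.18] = 56.04*b^2 - 7.2*b - 2.42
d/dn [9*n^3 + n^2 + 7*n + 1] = 27*n^2 + 2*n + 7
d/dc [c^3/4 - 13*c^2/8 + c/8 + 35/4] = 3*c^2/4 - 13*c/4 + 1/8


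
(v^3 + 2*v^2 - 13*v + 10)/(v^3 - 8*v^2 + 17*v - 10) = (v + 5)/(v - 5)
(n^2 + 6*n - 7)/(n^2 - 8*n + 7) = (n + 7)/(n - 7)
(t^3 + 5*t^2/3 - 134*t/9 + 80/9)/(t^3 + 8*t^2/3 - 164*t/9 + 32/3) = (t + 5)/(t + 6)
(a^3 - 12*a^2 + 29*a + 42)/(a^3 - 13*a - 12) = (a^2 - 13*a + 42)/(a^2 - a - 12)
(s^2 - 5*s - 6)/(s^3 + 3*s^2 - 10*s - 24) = (s^2 - 5*s - 6)/(s^3 + 3*s^2 - 10*s - 24)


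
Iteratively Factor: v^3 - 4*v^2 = (v)*(v^2 - 4*v) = v^2*(v - 4)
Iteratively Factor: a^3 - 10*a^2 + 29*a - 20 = (a - 1)*(a^2 - 9*a + 20) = (a - 4)*(a - 1)*(a - 5)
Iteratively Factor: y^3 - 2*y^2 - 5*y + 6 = (y + 2)*(y^2 - 4*y + 3) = (y - 3)*(y + 2)*(y - 1)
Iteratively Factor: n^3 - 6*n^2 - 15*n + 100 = (n - 5)*(n^2 - n - 20) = (n - 5)*(n + 4)*(n - 5)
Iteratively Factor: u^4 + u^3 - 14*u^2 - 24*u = (u + 2)*(u^3 - u^2 - 12*u) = (u + 2)*(u + 3)*(u^2 - 4*u) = (u - 4)*(u + 2)*(u + 3)*(u)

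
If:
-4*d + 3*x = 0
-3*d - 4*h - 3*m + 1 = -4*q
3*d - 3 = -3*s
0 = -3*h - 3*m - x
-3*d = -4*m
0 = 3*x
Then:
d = 0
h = 0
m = 0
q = -1/4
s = 1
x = 0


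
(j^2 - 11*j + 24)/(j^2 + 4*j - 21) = (j - 8)/(j + 7)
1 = 1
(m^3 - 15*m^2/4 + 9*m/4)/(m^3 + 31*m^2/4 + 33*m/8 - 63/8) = 2*m*(m - 3)/(2*m^2 + 17*m + 21)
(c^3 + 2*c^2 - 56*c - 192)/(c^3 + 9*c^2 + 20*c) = (c^2 - 2*c - 48)/(c*(c + 5))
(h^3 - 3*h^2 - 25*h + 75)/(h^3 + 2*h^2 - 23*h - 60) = (h^2 + 2*h - 15)/(h^2 + 7*h + 12)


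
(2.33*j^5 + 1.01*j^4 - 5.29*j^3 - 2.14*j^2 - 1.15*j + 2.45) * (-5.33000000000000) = -12.4189*j^5 - 5.3833*j^4 + 28.1957*j^3 + 11.4062*j^2 + 6.1295*j - 13.0585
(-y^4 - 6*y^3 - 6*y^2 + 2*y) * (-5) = 5*y^4 + 30*y^3 + 30*y^2 - 10*y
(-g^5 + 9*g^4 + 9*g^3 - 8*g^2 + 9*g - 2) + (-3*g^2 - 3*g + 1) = -g^5 + 9*g^4 + 9*g^3 - 11*g^2 + 6*g - 1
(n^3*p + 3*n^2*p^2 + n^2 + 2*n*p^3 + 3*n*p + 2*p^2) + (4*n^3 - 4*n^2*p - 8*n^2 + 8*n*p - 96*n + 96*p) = n^3*p + 4*n^3 + 3*n^2*p^2 - 4*n^2*p - 7*n^2 + 2*n*p^3 + 11*n*p - 96*n + 2*p^2 + 96*p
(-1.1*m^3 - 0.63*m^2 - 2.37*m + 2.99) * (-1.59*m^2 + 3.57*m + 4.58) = 1.749*m^5 - 2.9253*m^4 - 3.5188*m^3 - 16.1004*m^2 - 0.180300000000001*m + 13.6942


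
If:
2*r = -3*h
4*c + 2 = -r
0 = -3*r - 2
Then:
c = -1/3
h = 4/9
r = -2/3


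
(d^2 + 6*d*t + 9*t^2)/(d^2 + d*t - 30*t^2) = (d^2 + 6*d*t + 9*t^2)/(d^2 + d*t - 30*t^2)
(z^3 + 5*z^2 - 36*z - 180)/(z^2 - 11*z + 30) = (z^2 + 11*z + 30)/(z - 5)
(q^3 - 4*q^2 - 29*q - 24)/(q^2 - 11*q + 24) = (q^2 + 4*q + 3)/(q - 3)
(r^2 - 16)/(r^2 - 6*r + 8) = (r + 4)/(r - 2)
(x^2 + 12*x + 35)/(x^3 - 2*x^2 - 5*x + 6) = (x^2 + 12*x + 35)/(x^3 - 2*x^2 - 5*x + 6)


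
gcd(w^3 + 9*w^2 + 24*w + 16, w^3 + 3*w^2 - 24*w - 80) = w^2 + 8*w + 16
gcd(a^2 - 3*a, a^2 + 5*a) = a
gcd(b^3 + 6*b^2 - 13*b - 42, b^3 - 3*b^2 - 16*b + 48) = b - 3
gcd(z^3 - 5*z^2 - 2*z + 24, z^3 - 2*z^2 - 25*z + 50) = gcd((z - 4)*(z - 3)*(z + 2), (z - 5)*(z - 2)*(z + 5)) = 1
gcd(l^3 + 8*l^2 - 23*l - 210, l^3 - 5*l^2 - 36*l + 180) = l^2 + l - 30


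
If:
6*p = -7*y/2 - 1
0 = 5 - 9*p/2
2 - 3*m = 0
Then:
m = 2/3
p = 10/9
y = -46/21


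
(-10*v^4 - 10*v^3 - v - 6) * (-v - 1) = 10*v^5 + 20*v^4 + 10*v^3 + v^2 + 7*v + 6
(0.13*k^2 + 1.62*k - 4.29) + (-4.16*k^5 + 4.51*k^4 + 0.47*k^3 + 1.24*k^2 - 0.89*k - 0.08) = -4.16*k^5 + 4.51*k^4 + 0.47*k^3 + 1.37*k^2 + 0.73*k - 4.37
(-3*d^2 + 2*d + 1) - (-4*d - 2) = -3*d^2 + 6*d + 3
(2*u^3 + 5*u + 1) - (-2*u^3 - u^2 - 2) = 4*u^3 + u^2 + 5*u + 3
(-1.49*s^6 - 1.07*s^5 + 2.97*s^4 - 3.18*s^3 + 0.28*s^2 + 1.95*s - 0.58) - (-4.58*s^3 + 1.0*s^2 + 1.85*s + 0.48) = -1.49*s^6 - 1.07*s^5 + 2.97*s^4 + 1.4*s^3 - 0.72*s^2 + 0.0999999999999999*s - 1.06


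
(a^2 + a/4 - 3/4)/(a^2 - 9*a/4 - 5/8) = 2*(-4*a^2 - a + 3)/(-8*a^2 + 18*a + 5)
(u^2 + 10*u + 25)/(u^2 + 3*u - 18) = (u^2 + 10*u + 25)/(u^2 + 3*u - 18)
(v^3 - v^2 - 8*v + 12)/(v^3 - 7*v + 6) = (v - 2)/(v - 1)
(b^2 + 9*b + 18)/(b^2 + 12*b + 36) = (b + 3)/(b + 6)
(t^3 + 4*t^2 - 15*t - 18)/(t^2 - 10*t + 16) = (t^3 + 4*t^2 - 15*t - 18)/(t^2 - 10*t + 16)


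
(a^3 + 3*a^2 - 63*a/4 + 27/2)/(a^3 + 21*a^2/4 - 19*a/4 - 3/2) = (4*a^2 - 12*a + 9)/(4*a^2 - 3*a - 1)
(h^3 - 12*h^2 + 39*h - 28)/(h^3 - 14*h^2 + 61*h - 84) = (h - 1)/(h - 3)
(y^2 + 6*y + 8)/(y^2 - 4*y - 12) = (y + 4)/(y - 6)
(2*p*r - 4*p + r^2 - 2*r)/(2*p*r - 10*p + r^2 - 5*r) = (r - 2)/(r - 5)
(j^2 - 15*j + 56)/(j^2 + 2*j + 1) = (j^2 - 15*j + 56)/(j^2 + 2*j + 1)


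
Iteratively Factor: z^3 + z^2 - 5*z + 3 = (z - 1)*(z^2 + 2*z - 3) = (z - 1)^2*(z + 3)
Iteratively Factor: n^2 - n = (n - 1)*(n)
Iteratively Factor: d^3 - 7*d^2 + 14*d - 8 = (d - 4)*(d^2 - 3*d + 2) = (d - 4)*(d - 2)*(d - 1)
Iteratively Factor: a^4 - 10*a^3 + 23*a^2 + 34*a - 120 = (a + 2)*(a^3 - 12*a^2 + 47*a - 60) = (a - 4)*(a + 2)*(a^2 - 8*a + 15) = (a - 4)*(a - 3)*(a + 2)*(a - 5)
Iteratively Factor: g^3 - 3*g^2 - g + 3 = (g + 1)*(g^2 - 4*g + 3) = (g - 3)*(g + 1)*(g - 1)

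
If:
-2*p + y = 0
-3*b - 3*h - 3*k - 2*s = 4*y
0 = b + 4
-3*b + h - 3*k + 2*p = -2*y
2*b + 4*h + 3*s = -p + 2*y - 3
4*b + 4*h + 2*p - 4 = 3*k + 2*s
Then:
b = -4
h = 409/74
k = 500/111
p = -99/148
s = -943/148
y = -99/74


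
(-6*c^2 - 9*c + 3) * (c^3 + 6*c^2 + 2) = -6*c^5 - 45*c^4 - 51*c^3 + 6*c^2 - 18*c + 6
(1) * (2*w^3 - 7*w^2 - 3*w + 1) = 2*w^3 - 7*w^2 - 3*w + 1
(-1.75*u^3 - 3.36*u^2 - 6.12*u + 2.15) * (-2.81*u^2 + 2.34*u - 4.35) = 4.9175*u^5 + 5.3466*u^4 + 16.9473*u^3 - 5.7463*u^2 + 31.653*u - 9.3525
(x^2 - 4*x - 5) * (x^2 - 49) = x^4 - 4*x^3 - 54*x^2 + 196*x + 245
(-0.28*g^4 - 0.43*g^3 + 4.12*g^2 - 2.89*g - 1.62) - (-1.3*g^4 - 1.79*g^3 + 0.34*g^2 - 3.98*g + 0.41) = 1.02*g^4 + 1.36*g^3 + 3.78*g^2 + 1.09*g - 2.03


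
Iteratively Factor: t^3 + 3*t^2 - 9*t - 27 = (t - 3)*(t^2 + 6*t + 9) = (t - 3)*(t + 3)*(t + 3)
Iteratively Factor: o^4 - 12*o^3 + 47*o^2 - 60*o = (o - 3)*(o^3 - 9*o^2 + 20*o) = o*(o - 3)*(o^2 - 9*o + 20) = o*(o - 5)*(o - 3)*(o - 4)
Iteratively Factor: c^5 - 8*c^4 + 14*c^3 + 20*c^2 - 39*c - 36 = (c - 3)*(c^4 - 5*c^3 - c^2 + 17*c + 12) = (c - 3)^2*(c^3 - 2*c^2 - 7*c - 4) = (c - 4)*(c - 3)^2*(c^2 + 2*c + 1) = (c - 4)*(c - 3)^2*(c + 1)*(c + 1)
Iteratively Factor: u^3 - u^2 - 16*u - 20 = (u - 5)*(u^2 + 4*u + 4) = (u - 5)*(u + 2)*(u + 2)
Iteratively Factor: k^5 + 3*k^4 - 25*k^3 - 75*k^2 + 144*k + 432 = (k + 3)*(k^4 - 25*k^2 + 144) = (k - 4)*(k + 3)*(k^3 + 4*k^2 - 9*k - 36) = (k - 4)*(k + 3)^2*(k^2 + k - 12) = (k - 4)*(k - 3)*(k + 3)^2*(k + 4)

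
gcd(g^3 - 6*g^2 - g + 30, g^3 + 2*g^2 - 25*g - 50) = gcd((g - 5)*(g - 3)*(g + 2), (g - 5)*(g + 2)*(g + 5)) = g^2 - 3*g - 10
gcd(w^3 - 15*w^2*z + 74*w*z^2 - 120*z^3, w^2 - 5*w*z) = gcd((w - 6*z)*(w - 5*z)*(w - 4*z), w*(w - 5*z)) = -w + 5*z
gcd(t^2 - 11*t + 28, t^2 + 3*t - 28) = t - 4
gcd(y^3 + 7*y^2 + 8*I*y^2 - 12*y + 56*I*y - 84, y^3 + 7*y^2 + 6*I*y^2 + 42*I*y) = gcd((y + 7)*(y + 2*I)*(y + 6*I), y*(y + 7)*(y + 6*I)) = y^2 + y*(7 + 6*I) + 42*I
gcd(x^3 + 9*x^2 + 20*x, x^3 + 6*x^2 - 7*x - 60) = x^2 + 9*x + 20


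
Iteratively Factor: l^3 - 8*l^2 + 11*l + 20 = (l - 5)*(l^2 - 3*l - 4) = (l - 5)*(l - 4)*(l + 1)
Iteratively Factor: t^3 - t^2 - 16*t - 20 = (t + 2)*(t^2 - 3*t - 10) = (t + 2)^2*(t - 5)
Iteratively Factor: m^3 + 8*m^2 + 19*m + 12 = (m + 4)*(m^2 + 4*m + 3) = (m + 1)*(m + 4)*(m + 3)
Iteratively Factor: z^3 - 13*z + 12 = (z - 3)*(z^2 + 3*z - 4) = (z - 3)*(z - 1)*(z + 4)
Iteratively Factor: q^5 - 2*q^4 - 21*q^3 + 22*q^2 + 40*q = (q - 2)*(q^4 - 21*q^2 - 20*q) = q*(q - 2)*(q^3 - 21*q - 20) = q*(q - 5)*(q - 2)*(q^2 + 5*q + 4) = q*(q - 5)*(q - 2)*(q + 4)*(q + 1)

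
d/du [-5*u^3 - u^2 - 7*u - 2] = -15*u^2 - 2*u - 7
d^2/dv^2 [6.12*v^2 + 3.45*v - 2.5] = 12.2400000000000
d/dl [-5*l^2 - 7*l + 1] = -10*l - 7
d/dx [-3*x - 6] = -3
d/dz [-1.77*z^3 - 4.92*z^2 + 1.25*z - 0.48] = -5.31*z^2 - 9.84*z + 1.25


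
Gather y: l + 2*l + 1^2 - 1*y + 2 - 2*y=3*l - 3*y + 3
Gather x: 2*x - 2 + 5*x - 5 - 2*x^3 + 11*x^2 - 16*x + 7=-2*x^3 + 11*x^2 - 9*x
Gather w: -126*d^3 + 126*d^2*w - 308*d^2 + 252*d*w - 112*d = -126*d^3 - 308*d^2 - 112*d + w*(126*d^2 + 252*d)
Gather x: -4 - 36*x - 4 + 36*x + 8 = 0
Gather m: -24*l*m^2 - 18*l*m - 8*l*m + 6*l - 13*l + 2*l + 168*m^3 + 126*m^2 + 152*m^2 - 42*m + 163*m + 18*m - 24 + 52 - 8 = -5*l + 168*m^3 + m^2*(278 - 24*l) + m*(139 - 26*l) + 20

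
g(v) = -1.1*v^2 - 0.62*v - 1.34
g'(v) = -2.2*v - 0.62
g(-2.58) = -7.06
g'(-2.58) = 5.06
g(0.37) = -1.72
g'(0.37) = -1.43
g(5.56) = -38.79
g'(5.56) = -12.85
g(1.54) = -4.90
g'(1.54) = -4.01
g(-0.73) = -1.47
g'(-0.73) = 0.99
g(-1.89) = -4.10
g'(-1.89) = 3.54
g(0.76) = -2.45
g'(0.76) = -2.29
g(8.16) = -79.64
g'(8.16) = -18.57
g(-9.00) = -84.86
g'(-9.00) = 19.18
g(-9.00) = -84.86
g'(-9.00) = 19.18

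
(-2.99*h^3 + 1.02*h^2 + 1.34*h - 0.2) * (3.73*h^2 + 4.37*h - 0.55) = -11.1527*h^5 - 9.2617*h^4 + 11.1001*h^3 + 4.5488*h^2 - 1.611*h + 0.11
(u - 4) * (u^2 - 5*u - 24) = u^3 - 9*u^2 - 4*u + 96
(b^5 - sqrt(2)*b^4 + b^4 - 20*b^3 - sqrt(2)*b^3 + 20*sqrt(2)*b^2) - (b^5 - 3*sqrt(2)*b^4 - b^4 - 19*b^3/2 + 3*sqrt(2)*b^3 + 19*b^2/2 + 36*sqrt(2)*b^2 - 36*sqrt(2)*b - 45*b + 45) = 2*b^4 + 2*sqrt(2)*b^4 - 21*b^3/2 - 4*sqrt(2)*b^3 - 16*sqrt(2)*b^2 - 19*b^2/2 + 45*b + 36*sqrt(2)*b - 45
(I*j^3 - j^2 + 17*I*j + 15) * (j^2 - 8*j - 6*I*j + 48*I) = I*j^5 + 5*j^4 - 8*I*j^4 - 40*j^3 + 23*I*j^3 + 117*j^2 - 184*I*j^2 - 936*j - 90*I*j + 720*I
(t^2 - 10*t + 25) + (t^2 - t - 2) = 2*t^2 - 11*t + 23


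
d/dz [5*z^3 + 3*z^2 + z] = 15*z^2 + 6*z + 1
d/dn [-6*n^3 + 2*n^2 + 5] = 2*n*(2 - 9*n)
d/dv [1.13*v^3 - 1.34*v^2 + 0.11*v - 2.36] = 3.39*v^2 - 2.68*v + 0.11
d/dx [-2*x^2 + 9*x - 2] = 9 - 4*x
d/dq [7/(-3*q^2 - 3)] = 14*q/(3*(q^2 + 1)^2)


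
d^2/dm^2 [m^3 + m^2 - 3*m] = 6*m + 2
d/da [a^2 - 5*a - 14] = 2*a - 5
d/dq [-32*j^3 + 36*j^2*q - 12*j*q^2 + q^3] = 36*j^2 - 24*j*q + 3*q^2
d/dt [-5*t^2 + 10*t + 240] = 10 - 10*t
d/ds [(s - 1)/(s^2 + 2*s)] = (-s^2 + 2*s + 2)/(s^2*(s^2 + 4*s + 4))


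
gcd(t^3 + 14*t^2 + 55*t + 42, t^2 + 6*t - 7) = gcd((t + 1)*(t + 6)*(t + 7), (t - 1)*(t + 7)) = t + 7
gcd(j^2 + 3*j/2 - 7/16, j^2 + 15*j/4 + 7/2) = j + 7/4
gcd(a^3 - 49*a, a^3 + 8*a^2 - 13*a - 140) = a + 7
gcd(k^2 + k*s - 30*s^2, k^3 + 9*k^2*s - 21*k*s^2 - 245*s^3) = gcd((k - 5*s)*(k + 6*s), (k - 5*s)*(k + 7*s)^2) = -k + 5*s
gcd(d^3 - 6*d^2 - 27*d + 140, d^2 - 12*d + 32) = d - 4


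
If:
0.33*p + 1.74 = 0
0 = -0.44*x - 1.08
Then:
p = -5.27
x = -2.45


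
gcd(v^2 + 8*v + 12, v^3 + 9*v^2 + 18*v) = v + 6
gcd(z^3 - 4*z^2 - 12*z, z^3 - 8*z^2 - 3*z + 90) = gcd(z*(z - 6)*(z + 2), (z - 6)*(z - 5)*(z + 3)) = z - 6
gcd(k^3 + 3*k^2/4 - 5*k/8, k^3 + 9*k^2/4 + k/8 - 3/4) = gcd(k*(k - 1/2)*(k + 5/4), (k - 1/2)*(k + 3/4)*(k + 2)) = k - 1/2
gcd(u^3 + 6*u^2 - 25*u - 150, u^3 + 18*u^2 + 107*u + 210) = u^2 + 11*u + 30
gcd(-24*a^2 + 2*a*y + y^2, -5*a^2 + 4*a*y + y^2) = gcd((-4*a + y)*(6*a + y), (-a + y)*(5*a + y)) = 1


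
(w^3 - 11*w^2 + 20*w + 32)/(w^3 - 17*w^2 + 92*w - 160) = (w + 1)/(w - 5)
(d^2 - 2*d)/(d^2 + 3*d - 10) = d/(d + 5)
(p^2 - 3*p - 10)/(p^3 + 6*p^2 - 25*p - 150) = (p + 2)/(p^2 + 11*p + 30)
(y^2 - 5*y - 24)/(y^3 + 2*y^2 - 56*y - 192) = (y + 3)/(y^2 + 10*y + 24)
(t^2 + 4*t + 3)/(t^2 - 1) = (t + 3)/(t - 1)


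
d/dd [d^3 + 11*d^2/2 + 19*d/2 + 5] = 3*d^2 + 11*d + 19/2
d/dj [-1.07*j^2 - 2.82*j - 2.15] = -2.14*j - 2.82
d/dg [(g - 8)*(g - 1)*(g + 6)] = 3*g^2 - 6*g - 46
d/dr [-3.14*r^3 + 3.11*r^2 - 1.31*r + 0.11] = -9.42*r^2 + 6.22*r - 1.31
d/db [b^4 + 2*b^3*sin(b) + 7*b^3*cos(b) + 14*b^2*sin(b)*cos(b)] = b*(-7*b^2*sin(b) + 2*b^2*cos(b) + 4*b^2 + 6*b*sin(b) + 21*b*cos(b) + 14*b*cos(2*b) + 14*sin(2*b))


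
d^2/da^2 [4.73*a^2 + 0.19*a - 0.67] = 9.46000000000000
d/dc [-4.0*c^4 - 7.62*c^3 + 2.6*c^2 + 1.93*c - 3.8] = -16.0*c^3 - 22.86*c^2 + 5.2*c + 1.93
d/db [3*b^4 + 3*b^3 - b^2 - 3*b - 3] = 12*b^3 + 9*b^2 - 2*b - 3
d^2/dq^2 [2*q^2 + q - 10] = 4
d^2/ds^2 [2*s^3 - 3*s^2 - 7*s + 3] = 12*s - 6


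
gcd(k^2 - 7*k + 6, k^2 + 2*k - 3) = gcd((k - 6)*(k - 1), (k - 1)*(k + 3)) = k - 1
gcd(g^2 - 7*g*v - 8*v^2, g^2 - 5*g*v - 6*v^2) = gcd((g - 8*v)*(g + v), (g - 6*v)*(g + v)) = g + v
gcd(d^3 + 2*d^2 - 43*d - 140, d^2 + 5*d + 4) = d + 4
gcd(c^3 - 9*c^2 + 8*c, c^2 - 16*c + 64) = c - 8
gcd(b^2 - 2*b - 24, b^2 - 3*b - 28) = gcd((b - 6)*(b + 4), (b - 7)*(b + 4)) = b + 4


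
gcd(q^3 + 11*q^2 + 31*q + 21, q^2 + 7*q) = q + 7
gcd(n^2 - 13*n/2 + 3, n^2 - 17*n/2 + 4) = n - 1/2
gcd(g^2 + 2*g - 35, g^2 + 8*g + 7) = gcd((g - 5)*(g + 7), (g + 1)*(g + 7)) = g + 7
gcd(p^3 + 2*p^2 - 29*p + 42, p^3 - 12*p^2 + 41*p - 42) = p^2 - 5*p + 6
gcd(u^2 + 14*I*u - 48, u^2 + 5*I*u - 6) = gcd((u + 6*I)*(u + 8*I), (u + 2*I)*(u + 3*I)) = 1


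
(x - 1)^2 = x^2 - 2*x + 1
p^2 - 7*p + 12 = (p - 4)*(p - 3)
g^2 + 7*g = g*(g + 7)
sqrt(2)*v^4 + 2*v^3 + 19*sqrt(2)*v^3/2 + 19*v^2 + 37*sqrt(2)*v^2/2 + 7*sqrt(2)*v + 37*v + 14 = (v + 2)*(v + 7)*(v + sqrt(2))*(sqrt(2)*v + sqrt(2)/2)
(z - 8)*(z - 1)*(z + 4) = z^3 - 5*z^2 - 28*z + 32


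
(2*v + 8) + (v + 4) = 3*v + 12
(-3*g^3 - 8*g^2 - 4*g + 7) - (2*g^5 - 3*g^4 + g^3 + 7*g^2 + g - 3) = -2*g^5 + 3*g^4 - 4*g^3 - 15*g^2 - 5*g + 10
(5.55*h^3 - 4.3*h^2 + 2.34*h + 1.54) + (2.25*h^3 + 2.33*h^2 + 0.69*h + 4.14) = 7.8*h^3 - 1.97*h^2 + 3.03*h + 5.68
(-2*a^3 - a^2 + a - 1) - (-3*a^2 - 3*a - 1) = -2*a^3 + 2*a^2 + 4*a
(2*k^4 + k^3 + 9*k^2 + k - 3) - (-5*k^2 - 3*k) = 2*k^4 + k^3 + 14*k^2 + 4*k - 3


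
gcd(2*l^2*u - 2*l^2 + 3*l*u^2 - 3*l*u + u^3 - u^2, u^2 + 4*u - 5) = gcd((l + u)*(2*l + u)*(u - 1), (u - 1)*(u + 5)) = u - 1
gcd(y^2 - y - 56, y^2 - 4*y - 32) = y - 8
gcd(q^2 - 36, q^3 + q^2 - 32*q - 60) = q - 6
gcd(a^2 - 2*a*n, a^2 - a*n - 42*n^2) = 1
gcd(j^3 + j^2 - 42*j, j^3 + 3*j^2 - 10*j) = j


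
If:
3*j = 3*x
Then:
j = x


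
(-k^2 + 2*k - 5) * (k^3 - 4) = -k^5 + 2*k^4 - 5*k^3 + 4*k^2 - 8*k + 20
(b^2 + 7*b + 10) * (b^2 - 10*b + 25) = b^4 - 3*b^3 - 35*b^2 + 75*b + 250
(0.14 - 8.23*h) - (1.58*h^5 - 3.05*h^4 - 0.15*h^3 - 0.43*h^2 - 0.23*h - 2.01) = -1.58*h^5 + 3.05*h^4 + 0.15*h^3 + 0.43*h^2 - 8.0*h + 2.15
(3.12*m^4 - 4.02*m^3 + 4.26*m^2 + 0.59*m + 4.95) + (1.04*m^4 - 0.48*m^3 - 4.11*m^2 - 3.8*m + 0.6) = 4.16*m^4 - 4.5*m^3 + 0.149999999999999*m^2 - 3.21*m + 5.55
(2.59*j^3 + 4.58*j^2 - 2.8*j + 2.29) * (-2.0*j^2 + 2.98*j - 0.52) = -5.18*j^5 - 1.4418*j^4 + 17.9016*j^3 - 15.3056*j^2 + 8.2802*j - 1.1908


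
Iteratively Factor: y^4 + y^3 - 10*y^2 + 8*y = (y)*(y^3 + y^2 - 10*y + 8) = y*(y - 2)*(y^2 + 3*y - 4) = y*(y - 2)*(y + 4)*(y - 1)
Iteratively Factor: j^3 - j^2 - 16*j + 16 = (j - 1)*(j^2 - 16) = (j - 1)*(j + 4)*(j - 4)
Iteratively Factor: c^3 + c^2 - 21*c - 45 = (c + 3)*(c^2 - 2*c - 15) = (c + 3)^2*(c - 5)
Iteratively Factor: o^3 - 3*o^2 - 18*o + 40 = (o + 4)*(o^2 - 7*o + 10) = (o - 2)*(o + 4)*(o - 5)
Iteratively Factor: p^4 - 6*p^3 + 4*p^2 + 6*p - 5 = (p - 1)*(p^3 - 5*p^2 - p + 5) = (p - 5)*(p - 1)*(p^2 - 1) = (p - 5)*(p - 1)*(p + 1)*(p - 1)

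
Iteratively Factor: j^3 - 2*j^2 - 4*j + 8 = (j - 2)*(j^2 - 4) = (j - 2)^2*(j + 2)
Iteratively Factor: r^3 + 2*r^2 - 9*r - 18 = (r + 3)*(r^2 - r - 6) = (r + 2)*(r + 3)*(r - 3)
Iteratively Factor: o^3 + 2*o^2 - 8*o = (o + 4)*(o^2 - 2*o) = o*(o + 4)*(o - 2)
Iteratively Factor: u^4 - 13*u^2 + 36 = (u + 3)*(u^3 - 3*u^2 - 4*u + 12) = (u - 3)*(u + 3)*(u^2 - 4) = (u - 3)*(u + 2)*(u + 3)*(u - 2)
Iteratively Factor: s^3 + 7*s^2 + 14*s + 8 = (s + 1)*(s^2 + 6*s + 8) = (s + 1)*(s + 2)*(s + 4)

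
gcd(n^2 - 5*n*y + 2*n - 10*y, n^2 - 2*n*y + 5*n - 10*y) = 1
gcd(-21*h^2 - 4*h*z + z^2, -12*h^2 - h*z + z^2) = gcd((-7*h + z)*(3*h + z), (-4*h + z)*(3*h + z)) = 3*h + z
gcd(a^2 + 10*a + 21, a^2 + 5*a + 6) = a + 3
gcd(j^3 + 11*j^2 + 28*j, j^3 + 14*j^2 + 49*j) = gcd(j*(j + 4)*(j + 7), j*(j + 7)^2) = j^2 + 7*j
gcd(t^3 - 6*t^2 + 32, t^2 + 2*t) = t + 2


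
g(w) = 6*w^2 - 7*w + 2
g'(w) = 12*w - 7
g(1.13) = 1.75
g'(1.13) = 6.56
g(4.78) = 105.63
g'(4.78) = 50.36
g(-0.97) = 14.44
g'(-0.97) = -18.64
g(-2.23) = 47.45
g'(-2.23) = -33.76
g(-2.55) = 58.86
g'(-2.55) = -37.60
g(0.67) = 0.00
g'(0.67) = 1.04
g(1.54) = 5.45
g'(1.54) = 11.48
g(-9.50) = 610.00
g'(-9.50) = -121.00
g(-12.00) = 950.00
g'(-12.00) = -151.00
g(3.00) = 35.00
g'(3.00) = 29.00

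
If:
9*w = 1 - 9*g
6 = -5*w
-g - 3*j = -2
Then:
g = 59/45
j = 31/135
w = -6/5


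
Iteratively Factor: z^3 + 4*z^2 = (z)*(z^2 + 4*z) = z^2*(z + 4)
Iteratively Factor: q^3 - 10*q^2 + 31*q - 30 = (q - 2)*(q^2 - 8*q + 15) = (q - 3)*(q - 2)*(q - 5)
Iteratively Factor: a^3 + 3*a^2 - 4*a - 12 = (a + 3)*(a^2 - 4) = (a + 2)*(a + 3)*(a - 2)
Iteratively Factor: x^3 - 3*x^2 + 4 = (x - 2)*(x^2 - x - 2) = (x - 2)*(x + 1)*(x - 2)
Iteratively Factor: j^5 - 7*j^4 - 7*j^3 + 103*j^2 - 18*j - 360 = (j - 4)*(j^4 - 3*j^3 - 19*j^2 + 27*j + 90) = (j - 4)*(j - 3)*(j^3 - 19*j - 30) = (j - 4)*(j - 3)*(j + 2)*(j^2 - 2*j - 15) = (j - 4)*(j - 3)*(j + 2)*(j + 3)*(j - 5)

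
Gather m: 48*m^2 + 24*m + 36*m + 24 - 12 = 48*m^2 + 60*m + 12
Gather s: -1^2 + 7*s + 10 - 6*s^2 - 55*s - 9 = -6*s^2 - 48*s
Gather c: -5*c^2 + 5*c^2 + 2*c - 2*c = 0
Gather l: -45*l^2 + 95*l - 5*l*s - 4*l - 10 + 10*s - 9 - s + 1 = -45*l^2 + l*(91 - 5*s) + 9*s - 18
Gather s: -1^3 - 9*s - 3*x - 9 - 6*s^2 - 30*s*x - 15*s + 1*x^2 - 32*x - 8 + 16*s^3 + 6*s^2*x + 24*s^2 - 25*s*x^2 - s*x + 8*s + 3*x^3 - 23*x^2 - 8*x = 16*s^3 + s^2*(6*x + 18) + s*(-25*x^2 - 31*x - 16) + 3*x^3 - 22*x^2 - 43*x - 18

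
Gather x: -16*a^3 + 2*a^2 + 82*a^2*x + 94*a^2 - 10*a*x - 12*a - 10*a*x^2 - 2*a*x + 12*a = -16*a^3 + 96*a^2 - 10*a*x^2 + x*(82*a^2 - 12*a)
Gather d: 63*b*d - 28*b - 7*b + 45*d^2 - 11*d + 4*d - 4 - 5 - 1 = -35*b + 45*d^2 + d*(63*b - 7) - 10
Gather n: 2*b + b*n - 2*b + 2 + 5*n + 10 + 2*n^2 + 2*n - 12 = 2*n^2 + n*(b + 7)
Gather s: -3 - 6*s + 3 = -6*s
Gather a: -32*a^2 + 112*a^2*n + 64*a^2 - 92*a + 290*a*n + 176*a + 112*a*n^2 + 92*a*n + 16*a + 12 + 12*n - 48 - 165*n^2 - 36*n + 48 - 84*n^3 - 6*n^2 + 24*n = a^2*(112*n + 32) + a*(112*n^2 + 382*n + 100) - 84*n^3 - 171*n^2 + 12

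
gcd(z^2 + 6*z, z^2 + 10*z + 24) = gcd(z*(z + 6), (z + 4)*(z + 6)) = z + 6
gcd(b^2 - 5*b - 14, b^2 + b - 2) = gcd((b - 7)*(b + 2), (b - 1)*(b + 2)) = b + 2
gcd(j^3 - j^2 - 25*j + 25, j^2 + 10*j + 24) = 1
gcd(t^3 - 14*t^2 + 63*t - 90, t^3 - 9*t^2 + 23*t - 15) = t^2 - 8*t + 15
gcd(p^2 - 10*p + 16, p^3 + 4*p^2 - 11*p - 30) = 1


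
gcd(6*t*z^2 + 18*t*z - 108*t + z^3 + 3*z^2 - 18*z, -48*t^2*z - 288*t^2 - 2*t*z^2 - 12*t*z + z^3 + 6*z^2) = 6*t*z + 36*t + z^2 + 6*z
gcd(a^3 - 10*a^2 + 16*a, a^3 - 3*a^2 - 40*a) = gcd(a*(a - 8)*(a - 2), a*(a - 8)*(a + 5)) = a^2 - 8*a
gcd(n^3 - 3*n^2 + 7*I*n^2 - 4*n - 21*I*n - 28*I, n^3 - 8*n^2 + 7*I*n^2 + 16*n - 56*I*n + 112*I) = n^2 + n*(-4 + 7*I) - 28*I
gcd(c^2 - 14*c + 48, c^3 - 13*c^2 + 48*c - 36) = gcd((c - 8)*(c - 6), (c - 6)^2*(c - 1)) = c - 6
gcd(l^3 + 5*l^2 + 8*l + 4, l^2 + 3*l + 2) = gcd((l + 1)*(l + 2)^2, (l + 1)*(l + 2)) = l^2 + 3*l + 2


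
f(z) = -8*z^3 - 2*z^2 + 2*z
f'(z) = -24*z^2 - 4*z + 2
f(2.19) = -89.24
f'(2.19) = -121.87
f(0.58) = -1.07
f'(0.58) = -8.39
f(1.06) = -9.66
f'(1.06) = -29.21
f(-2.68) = 134.27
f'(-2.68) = -159.66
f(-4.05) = 490.54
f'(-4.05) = -375.46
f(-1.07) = 5.37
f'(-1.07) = -21.20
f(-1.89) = 43.09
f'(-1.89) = -76.17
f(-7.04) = 2678.11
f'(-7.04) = -1159.32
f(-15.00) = 26520.00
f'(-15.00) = -5338.00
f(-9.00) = 5652.00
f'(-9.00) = -1906.00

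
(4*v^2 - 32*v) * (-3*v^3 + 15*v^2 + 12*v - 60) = -12*v^5 + 156*v^4 - 432*v^3 - 624*v^2 + 1920*v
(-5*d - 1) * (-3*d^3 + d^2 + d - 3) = 15*d^4 - 2*d^3 - 6*d^2 + 14*d + 3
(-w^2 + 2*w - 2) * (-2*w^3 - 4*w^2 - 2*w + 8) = 2*w^5 - 2*w^3 - 4*w^2 + 20*w - 16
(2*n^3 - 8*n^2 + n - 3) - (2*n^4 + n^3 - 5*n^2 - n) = -2*n^4 + n^3 - 3*n^2 + 2*n - 3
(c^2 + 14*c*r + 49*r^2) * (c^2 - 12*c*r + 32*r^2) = c^4 + 2*c^3*r - 87*c^2*r^2 - 140*c*r^3 + 1568*r^4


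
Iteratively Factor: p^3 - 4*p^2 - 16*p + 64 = (p - 4)*(p^2 - 16) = (p - 4)*(p + 4)*(p - 4)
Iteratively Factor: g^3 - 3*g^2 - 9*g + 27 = (g - 3)*(g^2 - 9) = (g - 3)^2*(g + 3)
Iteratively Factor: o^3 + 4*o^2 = (o)*(o^2 + 4*o) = o*(o + 4)*(o)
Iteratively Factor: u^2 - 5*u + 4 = (u - 4)*(u - 1)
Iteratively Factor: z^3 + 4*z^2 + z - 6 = (z + 3)*(z^2 + z - 2) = (z - 1)*(z + 3)*(z + 2)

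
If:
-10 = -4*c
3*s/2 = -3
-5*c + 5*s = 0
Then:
No Solution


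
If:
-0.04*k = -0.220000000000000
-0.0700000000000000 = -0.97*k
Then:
No Solution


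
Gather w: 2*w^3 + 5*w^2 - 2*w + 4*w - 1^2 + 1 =2*w^3 + 5*w^2 + 2*w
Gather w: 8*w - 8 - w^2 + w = -w^2 + 9*w - 8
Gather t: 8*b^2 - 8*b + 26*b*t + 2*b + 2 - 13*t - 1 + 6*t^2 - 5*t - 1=8*b^2 - 6*b + 6*t^2 + t*(26*b - 18)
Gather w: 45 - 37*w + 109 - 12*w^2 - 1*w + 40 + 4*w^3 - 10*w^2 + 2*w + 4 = 4*w^3 - 22*w^2 - 36*w + 198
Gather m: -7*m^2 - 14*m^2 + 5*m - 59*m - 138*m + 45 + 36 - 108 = -21*m^2 - 192*m - 27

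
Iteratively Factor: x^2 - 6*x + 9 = (x - 3)*(x - 3)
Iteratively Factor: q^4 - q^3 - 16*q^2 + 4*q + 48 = (q - 2)*(q^3 + q^2 - 14*q - 24) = (q - 2)*(q + 2)*(q^2 - q - 12) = (q - 4)*(q - 2)*(q + 2)*(q + 3)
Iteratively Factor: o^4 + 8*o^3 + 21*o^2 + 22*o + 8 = (o + 4)*(o^3 + 4*o^2 + 5*o + 2) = (o + 1)*(o + 4)*(o^2 + 3*o + 2) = (o + 1)^2*(o + 4)*(o + 2)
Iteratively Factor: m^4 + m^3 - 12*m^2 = (m + 4)*(m^3 - 3*m^2) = (m - 3)*(m + 4)*(m^2) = m*(m - 3)*(m + 4)*(m)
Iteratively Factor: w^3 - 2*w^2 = (w)*(w^2 - 2*w) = w^2*(w - 2)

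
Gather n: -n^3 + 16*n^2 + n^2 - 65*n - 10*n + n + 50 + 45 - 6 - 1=-n^3 + 17*n^2 - 74*n + 88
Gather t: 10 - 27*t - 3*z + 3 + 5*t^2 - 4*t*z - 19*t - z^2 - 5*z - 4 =5*t^2 + t*(-4*z - 46) - z^2 - 8*z + 9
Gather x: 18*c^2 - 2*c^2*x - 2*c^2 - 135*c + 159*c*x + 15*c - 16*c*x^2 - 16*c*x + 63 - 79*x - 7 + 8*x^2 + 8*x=16*c^2 - 120*c + x^2*(8 - 16*c) + x*(-2*c^2 + 143*c - 71) + 56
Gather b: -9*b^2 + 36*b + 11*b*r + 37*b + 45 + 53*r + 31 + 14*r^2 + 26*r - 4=-9*b^2 + b*(11*r + 73) + 14*r^2 + 79*r + 72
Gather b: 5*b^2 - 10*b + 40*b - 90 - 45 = 5*b^2 + 30*b - 135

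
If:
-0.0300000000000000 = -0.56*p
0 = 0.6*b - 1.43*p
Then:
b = 0.13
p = 0.05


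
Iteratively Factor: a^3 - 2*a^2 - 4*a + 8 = (a - 2)*(a^2 - 4) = (a - 2)^2*(a + 2)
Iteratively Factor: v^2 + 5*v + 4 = (v + 4)*(v + 1)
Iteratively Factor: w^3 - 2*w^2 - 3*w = (w - 3)*(w^2 + w) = (w - 3)*(w + 1)*(w)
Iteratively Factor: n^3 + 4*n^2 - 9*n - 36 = (n + 3)*(n^2 + n - 12) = (n - 3)*(n + 3)*(n + 4)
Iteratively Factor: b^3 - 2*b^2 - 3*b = (b + 1)*(b^2 - 3*b) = b*(b + 1)*(b - 3)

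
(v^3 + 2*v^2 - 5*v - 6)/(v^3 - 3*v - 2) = (v + 3)/(v + 1)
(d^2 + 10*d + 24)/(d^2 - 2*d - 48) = (d + 4)/(d - 8)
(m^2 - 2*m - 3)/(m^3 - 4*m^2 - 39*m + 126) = (m + 1)/(m^2 - m - 42)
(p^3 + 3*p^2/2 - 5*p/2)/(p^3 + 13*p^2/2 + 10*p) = (p - 1)/(p + 4)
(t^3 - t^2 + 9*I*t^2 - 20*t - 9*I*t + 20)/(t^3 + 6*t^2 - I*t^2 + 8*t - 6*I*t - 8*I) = (t^3 + t^2*(-1 + 9*I) + t*(-20 - 9*I) + 20)/(t^3 + t^2*(6 - I) + t*(8 - 6*I) - 8*I)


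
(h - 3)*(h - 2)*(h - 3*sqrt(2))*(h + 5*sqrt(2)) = h^4 - 5*h^3 + 2*sqrt(2)*h^3 - 24*h^2 - 10*sqrt(2)*h^2 + 12*sqrt(2)*h + 150*h - 180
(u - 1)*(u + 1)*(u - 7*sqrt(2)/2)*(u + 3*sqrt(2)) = u^4 - sqrt(2)*u^3/2 - 22*u^2 + sqrt(2)*u/2 + 21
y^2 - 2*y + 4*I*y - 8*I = (y - 2)*(y + 4*I)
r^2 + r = r*(r + 1)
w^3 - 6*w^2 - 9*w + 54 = (w - 6)*(w - 3)*(w + 3)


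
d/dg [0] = 0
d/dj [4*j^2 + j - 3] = 8*j + 1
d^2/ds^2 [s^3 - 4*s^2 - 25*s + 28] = 6*s - 8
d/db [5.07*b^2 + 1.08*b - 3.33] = 10.14*b + 1.08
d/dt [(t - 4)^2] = 2*t - 8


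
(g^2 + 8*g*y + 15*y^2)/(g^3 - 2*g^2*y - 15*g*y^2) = (-g - 5*y)/(g*(-g + 5*y))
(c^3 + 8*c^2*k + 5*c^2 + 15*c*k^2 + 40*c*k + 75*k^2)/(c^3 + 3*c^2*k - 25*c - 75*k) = (c + 5*k)/(c - 5)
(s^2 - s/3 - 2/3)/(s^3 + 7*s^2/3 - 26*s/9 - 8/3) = 3*(s - 1)/(3*s^2 + 5*s - 12)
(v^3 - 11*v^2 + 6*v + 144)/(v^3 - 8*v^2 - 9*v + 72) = (v - 6)/(v - 3)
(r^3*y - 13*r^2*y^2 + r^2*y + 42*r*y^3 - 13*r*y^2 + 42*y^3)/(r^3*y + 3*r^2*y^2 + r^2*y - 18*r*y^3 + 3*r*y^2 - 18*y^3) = (-r^2 + 13*r*y - 42*y^2)/(-r^2 - 3*r*y + 18*y^2)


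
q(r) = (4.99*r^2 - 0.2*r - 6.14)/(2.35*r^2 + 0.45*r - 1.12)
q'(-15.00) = 0.00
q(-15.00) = 2.15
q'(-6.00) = -0.00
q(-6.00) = 2.16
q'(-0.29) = -1.72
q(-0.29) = 5.38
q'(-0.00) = 2.38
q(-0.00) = 5.48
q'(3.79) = 0.09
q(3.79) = 1.89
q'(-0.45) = -6.17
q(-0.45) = 5.95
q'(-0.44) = -5.73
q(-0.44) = 5.89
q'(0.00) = 2.38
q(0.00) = 5.48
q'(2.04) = 0.55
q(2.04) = 1.48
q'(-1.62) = -0.99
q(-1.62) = 1.69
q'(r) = (-4.7*r - 0.45)*(4.99*r^2 - 0.2*r - 6.14)/(2.35*r^2 + 0.45*r - 1.12)^2 + (9.98*r - 0.2)/(2.35*r^2 + 0.45*r - 1.12) = (2.7155*r^2 + 17.6804*r + 2.987)/(5.5225*r^4 + 2.115*r^3 - 5.0615*r^2 - 1.008*r + 1.2544)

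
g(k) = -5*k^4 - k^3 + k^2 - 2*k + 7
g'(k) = -20*k^3 - 3*k^2 + 2*k - 2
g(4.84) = -2836.43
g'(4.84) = -2330.19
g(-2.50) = -161.44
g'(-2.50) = 286.75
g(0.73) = 4.26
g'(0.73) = -9.92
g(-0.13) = 7.28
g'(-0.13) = -2.27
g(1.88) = -62.33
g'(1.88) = -141.74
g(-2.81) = -269.04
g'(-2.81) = 412.45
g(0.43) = 6.07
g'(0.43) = -3.28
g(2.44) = -183.68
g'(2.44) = -305.52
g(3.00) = -422.00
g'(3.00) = -563.00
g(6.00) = -6665.00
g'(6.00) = -4418.00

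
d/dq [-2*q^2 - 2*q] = -4*q - 2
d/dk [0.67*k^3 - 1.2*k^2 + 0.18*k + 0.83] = 2.01*k^2 - 2.4*k + 0.18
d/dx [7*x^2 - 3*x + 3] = 14*x - 3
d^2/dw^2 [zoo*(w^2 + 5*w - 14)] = zoo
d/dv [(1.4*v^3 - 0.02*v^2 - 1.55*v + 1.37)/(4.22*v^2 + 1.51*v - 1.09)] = (5.908*v^4 + 4.228*v^3 + 1.9328*v^2 - 11.5192*v - 0.3792)/(17.8084*v^4 + 12.7444*v^3 - 6.9195*v^2 - 3.2918*v + 1.1881)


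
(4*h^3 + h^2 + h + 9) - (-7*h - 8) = 4*h^3 + h^2 + 8*h + 17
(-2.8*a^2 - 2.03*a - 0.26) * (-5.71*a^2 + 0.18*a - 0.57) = 15.988*a^4 + 11.0873*a^3 + 2.7152*a^2 + 1.1103*a + 0.1482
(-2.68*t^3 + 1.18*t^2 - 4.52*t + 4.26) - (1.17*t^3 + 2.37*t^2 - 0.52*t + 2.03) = -3.85*t^3 - 1.19*t^2 - 4.0*t + 2.23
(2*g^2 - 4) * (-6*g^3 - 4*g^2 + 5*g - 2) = -12*g^5 - 8*g^4 + 34*g^3 + 12*g^2 - 20*g + 8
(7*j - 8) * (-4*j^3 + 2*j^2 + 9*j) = -28*j^4 + 46*j^3 + 47*j^2 - 72*j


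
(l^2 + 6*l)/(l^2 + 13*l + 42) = l/(l + 7)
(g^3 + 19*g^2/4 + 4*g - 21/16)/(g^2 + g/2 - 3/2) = (8*g^2 + 26*g - 7)/(8*(g - 1))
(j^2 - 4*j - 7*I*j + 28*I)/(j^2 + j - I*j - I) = (j^2 - 4*j - 7*I*j + 28*I)/(j^2 + j - I*j - I)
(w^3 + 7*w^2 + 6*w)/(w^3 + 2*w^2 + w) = (w + 6)/(w + 1)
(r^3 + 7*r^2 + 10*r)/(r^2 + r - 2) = r*(r + 5)/(r - 1)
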